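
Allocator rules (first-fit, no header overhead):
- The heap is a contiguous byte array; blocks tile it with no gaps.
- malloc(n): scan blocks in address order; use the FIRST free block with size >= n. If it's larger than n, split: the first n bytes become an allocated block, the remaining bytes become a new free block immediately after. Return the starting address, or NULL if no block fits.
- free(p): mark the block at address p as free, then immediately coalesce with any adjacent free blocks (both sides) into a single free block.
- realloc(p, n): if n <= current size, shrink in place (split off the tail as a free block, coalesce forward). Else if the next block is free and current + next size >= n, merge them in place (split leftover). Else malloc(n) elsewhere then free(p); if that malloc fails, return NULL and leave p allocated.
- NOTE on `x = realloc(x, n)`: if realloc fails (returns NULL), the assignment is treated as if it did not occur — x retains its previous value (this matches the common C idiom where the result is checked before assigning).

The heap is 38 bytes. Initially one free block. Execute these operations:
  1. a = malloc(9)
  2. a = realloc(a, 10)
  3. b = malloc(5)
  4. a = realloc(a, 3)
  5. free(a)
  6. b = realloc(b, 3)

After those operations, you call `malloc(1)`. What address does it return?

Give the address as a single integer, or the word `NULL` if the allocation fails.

Op 1: a = malloc(9) -> a = 0; heap: [0-8 ALLOC][9-37 FREE]
Op 2: a = realloc(a, 10) -> a = 0; heap: [0-9 ALLOC][10-37 FREE]
Op 3: b = malloc(5) -> b = 10; heap: [0-9 ALLOC][10-14 ALLOC][15-37 FREE]
Op 4: a = realloc(a, 3) -> a = 0; heap: [0-2 ALLOC][3-9 FREE][10-14 ALLOC][15-37 FREE]
Op 5: free(a) -> (freed a); heap: [0-9 FREE][10-14 ALLOC][15-37 FREE]
Op 6: b = realloc(b, 3) -> b = 10; heap: [0-9 FREE][10-12 ALLOC][13-37 FREE]
malloc(1): first-fit scan over [0-9 FREE][10-12 ALLOC][13-37 FREE] -> 0

Answer: 0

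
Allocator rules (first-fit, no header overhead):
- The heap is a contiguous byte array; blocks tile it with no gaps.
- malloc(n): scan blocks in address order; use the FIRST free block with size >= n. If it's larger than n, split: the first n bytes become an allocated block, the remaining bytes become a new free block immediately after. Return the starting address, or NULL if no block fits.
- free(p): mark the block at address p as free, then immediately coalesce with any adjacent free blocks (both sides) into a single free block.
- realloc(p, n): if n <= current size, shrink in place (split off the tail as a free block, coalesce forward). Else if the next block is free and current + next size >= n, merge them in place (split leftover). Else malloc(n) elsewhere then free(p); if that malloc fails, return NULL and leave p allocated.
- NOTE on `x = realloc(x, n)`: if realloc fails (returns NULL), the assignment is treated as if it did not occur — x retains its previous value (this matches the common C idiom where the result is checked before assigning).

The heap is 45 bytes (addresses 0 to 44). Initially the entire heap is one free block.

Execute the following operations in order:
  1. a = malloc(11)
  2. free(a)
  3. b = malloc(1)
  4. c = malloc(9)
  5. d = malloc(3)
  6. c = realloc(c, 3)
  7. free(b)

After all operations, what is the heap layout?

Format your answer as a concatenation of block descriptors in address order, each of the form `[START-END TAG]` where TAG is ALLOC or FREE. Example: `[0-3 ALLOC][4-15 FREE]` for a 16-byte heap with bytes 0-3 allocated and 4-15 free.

Op 1: a = malloc(11) -> a = 0; heap: [0-10 ALLOC][11-44 FREE]
Op 2: free(a) -> (freed a); heap: [0-44 FREE]
Op 3: b = malloc(1) -> b = 0; heap: [0-0 ALLOC][1-44 FREE]
Op 4: c = malloc(9) -> c = 1; heap: [0-0 ALLOC][1-9 ALLOC][10-44 FREE]
Op 5: d = malloc(3) -> d = 10; heap: [0-0 ALLOC][1-9 ALLOC][10-12 ALLOC][13-44 FREE]
Op 6: c = realloc(c, 3) -> c = 1; heap: [0-0 ALLOC][1-3 ALLOC][4-9 FREE][10-12 ALLOC][13-44 FREE]
Op 7: free(b) -> (freed b); heap: [0-0 FREE][1-3 ALLOC][4-9 FREE][10-12 ALLOC][13-44 FREE]

Answer: [0-0 FREE][1-3 ALLOC][4-9 FREE][10-12 ALLOC][13-44 FREE]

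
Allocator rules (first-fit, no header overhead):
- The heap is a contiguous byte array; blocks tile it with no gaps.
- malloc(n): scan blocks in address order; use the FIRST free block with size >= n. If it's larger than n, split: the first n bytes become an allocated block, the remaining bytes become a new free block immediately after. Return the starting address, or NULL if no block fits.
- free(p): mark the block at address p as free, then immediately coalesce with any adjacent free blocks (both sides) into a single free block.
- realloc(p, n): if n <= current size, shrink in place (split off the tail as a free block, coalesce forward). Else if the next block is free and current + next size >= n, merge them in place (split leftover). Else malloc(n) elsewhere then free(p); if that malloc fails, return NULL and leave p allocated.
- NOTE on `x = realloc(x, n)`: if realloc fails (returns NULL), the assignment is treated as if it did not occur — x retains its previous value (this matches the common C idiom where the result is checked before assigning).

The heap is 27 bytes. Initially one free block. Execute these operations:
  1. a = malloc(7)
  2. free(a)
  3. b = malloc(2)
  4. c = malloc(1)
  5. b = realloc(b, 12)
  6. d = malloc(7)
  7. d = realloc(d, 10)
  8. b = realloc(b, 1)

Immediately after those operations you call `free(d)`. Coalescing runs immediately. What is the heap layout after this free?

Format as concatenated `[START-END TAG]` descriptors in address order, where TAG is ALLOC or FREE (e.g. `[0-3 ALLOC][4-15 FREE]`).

Op 1: a = malloc(7) -> a = 0; heap: [0-6 ALLOC][7-26 FREE]
Op 2: free(a) -> (freed a); heap: [0-26 FREE]
Op 3: b = malloc(2) -> b = 0; heap: [0-1 ALLOC][2-26 FREE]
Op 4: c = malloc(1) -> c = 2; heap: [0-1 ALLOC][2-2 ALLOC][3-26 FREE]
Op 5: b = realloc(b, 12) -> b = 3; heap: [0-1 FREE][2-2 ALLOC][3-14 ALLOC][15-26 FREE]
Op 6: d = malloc(7) -> d = 15; heap: [0-1 FREE][2-2 ALLOC][3-14 ALLOC][15-21 ALLOC][22-26 FREE]
Op 7: d = realloc(d, 10) -> d = 15; heap: [0-1 FREE][2-2 ALLOC][3-14 ALLOC][15-24 ALLOC][25-26 FREE]
Op 8: b = realloc(b, 1) -> b = 3; heap: [0-1 FREE][2-2 ALLOC][3-3 ALLOC][4-14 FREE][15-24 ALLOC][25-26 FREE]
free(d): d = 15 -> block [15-24 ALLOC]; mark free, coalesce with adjacent free neighbors -> [0-1 FREE][2-2 ALLOC][3-3 ALLOC][4-26 FREE]

Answer: [0-1 FREE][2-2 ALLOC][3-3 ALLOC][4-26 FREE]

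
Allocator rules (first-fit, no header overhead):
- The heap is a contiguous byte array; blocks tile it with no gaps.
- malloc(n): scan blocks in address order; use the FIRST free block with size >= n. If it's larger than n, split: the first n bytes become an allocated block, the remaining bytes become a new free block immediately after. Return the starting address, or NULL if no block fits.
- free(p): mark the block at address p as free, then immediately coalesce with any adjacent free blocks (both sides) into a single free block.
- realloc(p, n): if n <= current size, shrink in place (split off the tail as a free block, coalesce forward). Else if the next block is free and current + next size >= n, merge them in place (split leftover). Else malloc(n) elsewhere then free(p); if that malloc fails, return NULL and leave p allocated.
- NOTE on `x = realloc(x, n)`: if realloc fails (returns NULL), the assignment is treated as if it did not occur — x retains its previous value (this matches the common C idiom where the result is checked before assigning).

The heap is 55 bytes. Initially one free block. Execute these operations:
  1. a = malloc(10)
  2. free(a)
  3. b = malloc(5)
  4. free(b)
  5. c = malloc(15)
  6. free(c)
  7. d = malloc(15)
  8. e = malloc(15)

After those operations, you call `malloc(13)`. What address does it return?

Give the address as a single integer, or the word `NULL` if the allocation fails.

Op 1: a = malloc(10) -> a = 0; heap: [0-9 ALLOC][10-54 FREE]
Op 2: free(a) -> (freed a); heap: [0-54 FREE]
Op 3: b = malloc(5) -> b = 0; heap: [0-4 ALLOC][5-54 FREE]
Op 4: free(b) -> (freed b); heap: [0-54 FREE]
Op 5: c = malloc(15) -> c = 0; heap: [0-14 ALLOC][15-54 FREE]
Op 6: free(c) -> (freed c); heap: [0-54 FREE]
Op 7: d = malloc(15) -> d = 0; heap: [0-14 ALLOC][15-54 FREE]
Op 8: e = malloc(15) -> e = 15; heap: [0-14 ALLOC][15-29 ALLOC][30-54 FREE]
malloc(13): first-fit scan over [0-14 ALLOC][15-29 ALLOC][30-54 FREE] -> 30

Answer: 30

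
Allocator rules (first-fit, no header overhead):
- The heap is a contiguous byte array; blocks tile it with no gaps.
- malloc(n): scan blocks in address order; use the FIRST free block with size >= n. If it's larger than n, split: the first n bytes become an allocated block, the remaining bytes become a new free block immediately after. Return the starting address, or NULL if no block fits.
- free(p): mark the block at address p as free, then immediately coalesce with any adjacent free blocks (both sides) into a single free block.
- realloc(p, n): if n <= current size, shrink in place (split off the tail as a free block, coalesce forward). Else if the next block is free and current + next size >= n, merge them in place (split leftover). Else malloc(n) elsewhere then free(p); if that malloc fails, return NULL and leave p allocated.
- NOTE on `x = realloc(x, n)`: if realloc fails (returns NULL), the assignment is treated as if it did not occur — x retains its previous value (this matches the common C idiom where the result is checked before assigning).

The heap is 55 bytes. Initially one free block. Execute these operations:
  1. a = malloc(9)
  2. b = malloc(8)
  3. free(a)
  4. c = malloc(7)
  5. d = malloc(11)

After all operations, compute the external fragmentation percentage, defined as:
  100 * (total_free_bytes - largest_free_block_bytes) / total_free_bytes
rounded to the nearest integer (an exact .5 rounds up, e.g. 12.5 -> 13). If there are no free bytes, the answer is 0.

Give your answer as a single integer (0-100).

Answer: 7

Derivation:
Op 1: a = malloc(9) -> a = 0; heap: [0-8 ALLOC][9-54 FREE]
Op 2: b = malloc(8) -> b = 9; heap: [0-8 ALLOC][9-16 ALLOC][17-54 FREE]
Op 3: free(a) -> (freed a); heap: [0-8 FREE][9-16 ALLOC][17-54 FREE]
Op 4: c = malloc(7) -> c = 0; heap: [0-6 ALLOC][7-8 FREE][9-16 ALLOC][17-54 FREE]
Op 5: d = malloc(11) -> d = 17; heap: [0-6 ALLOC][7-8 FREE][9-16 ALLOC][17-27 ALLOC][28-54 FREE]
Free blocks: [2 27] total_free=29 largest=27 -> 100*(29-27)/29 = 200/29 ≈ 6.897 -> rounds to 7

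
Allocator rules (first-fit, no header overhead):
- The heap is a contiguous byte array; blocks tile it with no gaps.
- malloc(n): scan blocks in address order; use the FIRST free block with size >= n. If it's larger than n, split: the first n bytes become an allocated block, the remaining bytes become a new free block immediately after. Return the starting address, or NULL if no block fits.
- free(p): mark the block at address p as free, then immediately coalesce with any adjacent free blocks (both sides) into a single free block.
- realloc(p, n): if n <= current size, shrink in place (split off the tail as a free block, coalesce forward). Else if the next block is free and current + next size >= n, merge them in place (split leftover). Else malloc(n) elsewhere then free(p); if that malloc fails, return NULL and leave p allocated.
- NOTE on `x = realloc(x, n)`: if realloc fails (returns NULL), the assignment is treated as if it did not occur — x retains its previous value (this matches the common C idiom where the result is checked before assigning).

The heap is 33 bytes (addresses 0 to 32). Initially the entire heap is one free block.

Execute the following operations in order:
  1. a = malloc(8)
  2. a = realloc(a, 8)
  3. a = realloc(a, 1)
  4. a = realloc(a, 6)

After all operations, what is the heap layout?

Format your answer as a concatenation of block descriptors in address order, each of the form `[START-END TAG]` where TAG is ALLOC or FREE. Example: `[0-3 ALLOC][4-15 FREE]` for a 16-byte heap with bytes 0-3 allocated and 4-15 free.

Op 1: a = malloc(8) -> a = 0; heap: [0-7 ALLOC][8-32 FREE]
Op 2: a = realloc(a, 8) -> a = 0; heap: [0-7 ALLOC][8-32 FREE]
Op 3: a = realloc(a, 1) -> a = 0; heap: [0-0 ALLOC][1-32 FREE]
Op 4: a = realloc(a, 6) -> a = 0; heap: [0-5 ALLOC][6-32 FREE]

Answer: [0-5 ALLOC][6-32 FREE]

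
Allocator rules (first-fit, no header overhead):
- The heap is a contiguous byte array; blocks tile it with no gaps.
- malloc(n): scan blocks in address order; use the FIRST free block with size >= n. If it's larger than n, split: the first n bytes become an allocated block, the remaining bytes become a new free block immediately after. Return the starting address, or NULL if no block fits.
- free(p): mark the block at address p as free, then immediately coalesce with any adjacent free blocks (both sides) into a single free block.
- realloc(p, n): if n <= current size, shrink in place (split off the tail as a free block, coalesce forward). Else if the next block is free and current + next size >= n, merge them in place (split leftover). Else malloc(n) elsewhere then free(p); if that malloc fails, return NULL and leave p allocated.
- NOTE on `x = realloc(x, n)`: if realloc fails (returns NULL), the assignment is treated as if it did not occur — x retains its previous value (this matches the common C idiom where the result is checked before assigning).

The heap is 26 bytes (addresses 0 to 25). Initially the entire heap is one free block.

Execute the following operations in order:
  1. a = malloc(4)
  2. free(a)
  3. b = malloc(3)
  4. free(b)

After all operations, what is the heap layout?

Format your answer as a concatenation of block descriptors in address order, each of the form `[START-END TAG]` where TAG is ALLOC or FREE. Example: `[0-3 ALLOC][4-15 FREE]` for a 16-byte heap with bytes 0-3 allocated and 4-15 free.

Op 1: a = malloc(4) -> a = 0; heap: [0-3 ALLOC][4-25 FREE]
Op 2: free(a) -> (freed a); heap: [0-25 FREE]
Op 3: b = malloc(3) -> b = 0; heap: [0-2 ALLOC][3-25 FREE]
Op 4: free(b) -> (freed b); heap: [0-25 FREE]

Answer: [0-25 FREE]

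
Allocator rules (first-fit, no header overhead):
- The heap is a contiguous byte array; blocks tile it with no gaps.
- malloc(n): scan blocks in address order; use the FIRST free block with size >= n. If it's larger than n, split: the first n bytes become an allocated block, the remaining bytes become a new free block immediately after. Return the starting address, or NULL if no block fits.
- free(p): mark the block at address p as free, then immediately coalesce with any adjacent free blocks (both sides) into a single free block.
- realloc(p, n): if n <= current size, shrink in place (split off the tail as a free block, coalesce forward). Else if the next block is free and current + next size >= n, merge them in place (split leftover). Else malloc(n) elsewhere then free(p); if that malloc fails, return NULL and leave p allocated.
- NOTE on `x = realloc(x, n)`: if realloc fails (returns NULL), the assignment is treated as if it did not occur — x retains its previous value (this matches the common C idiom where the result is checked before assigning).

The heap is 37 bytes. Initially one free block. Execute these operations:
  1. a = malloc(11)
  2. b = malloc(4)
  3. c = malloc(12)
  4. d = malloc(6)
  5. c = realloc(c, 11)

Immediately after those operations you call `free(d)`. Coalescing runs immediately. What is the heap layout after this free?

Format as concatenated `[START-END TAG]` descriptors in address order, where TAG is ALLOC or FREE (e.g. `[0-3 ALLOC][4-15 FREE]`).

Answer: [0-10 ALLOC][11-14 ALLOC][15-25 ALLOC][26-36 FREE]

Derivation:
Op 1: a = malloc(11) -> a = 0; heap: [0-10 ALLOC][11-36 FREE]
Op 2: b = malloc(4) -> b = 11; heap: [0-10 ALLOC][11-14 ALLOC][15-36 FREE]
Op 3: c = malloc(12) -> c = 15; heap: [0-10 ALLOC][11-14 ALLOC][15-26 ALLOC][27-36 FREE]
Op 4: d = malloc(6) -> d = 27; heap: [0-10 ALLOC][11-14 ALLOC][15-26 ALLOC][27-32 ALLOC][33-36 FREE]
Op 5: c = realloc(c, 11) -> c = 15; heap: [0-10 ALLOC][11-14 ALLOC][15-25 ALLOC][26-26 FREE][27-32 ALLOC][33-36 FREE]
free(d): d = 27 -> block [27-32 ALLOC]; mark free, coalesce with adjacent free neighbors -> [0-10 ALLOC][11-14 ALLOC][15-25 ALLOC][26-36 FREE]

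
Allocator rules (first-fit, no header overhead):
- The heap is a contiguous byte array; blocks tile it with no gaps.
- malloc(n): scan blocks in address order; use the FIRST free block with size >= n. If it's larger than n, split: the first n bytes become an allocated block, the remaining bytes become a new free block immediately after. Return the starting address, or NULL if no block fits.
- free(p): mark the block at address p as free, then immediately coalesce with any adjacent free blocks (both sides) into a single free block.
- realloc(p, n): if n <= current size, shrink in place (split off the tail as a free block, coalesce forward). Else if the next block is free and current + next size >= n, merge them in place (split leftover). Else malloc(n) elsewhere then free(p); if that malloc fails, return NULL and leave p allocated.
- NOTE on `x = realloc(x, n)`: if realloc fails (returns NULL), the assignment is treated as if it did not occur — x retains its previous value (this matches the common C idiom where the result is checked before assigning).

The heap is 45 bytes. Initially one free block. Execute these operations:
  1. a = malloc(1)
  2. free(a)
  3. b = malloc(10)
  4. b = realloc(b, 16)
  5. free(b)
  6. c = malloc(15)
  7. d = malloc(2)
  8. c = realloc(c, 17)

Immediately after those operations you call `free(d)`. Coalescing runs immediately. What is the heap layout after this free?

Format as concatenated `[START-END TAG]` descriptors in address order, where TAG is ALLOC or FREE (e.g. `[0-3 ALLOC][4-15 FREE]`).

Op 1: a = malloc(1) -> a = 0; heap: [0-0 ALLOC][1-44 FREE]
Op 2: free(a) -> (freed a); heap: [0-44 FREE]
Op 3: b = malloc(10) -> b = 0; heap: [0-9 ALLOC][10-44 FREE]
Op 4: b = realloc(b, 16) -> b = 0; heap: [0-15 ALLOC][16-44 FREE]
Op 5: free(b) -> (freed b); heap: [0-44 FREE]
Op 6: c = malloc(15) -> c = 0; heap: [0-14 ALLOC][15-44 FREE]
Op 7: d = malloc(2) -> d = 15; heap: [0-14 ALLOC][15-16 ALLOC][17-44 FREE]
Op 8: c = realloc(c, 17) -> c = 17; heap: [0-14 FREE][15-16 ALLOC][17-33 ALLOC][34-44 FREE]
free(d): d = 15 -> block [15-16 ALLOC]; mark free, coalesce with adjacent free neighbors -> [0-16 FREE][17-33 ALLOC][34-44 FREE]

Answer: [0-16 FREE][17-33 ALLOC][34-44 FREE]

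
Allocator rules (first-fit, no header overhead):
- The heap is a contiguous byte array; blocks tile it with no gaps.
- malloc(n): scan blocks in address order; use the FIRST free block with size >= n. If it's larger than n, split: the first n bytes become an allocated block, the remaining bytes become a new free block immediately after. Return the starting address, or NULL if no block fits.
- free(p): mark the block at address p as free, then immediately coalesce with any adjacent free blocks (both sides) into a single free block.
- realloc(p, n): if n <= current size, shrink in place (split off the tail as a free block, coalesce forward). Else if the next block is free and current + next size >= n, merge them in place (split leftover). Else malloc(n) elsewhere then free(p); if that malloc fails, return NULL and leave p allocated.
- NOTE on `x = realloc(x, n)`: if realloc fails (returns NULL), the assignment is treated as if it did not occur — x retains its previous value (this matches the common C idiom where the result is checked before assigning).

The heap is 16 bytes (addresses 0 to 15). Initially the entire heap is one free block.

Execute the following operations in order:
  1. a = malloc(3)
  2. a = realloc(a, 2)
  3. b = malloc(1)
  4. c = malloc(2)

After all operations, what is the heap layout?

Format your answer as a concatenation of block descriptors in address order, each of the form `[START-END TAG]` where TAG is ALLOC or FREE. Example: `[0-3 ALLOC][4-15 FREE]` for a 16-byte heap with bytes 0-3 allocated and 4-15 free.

Answer: [0-1 ALLOC][2-2 ALLOC][3-4 ALLOC][5-15 FREE]

Derivation:
Op 1: a = malloc(3) -> a = 0; heap: [0-2 ALLOC][3-15 FREE]
Op 2: a = realloc(a, 2) -> a = 0; heap: [0-1 ALLOC][2-15 FREE]
Op 3: b = malloc(1) -> b = 2; heap: [0-1 ALLOC][2-2 ALLOC][3-15 FREE]
Op 4: c = malloc(2) -> c = 3; heap: [0-1 ALLOC][2-2 ALLOC][3-4 ALLOC][5-15 FREE]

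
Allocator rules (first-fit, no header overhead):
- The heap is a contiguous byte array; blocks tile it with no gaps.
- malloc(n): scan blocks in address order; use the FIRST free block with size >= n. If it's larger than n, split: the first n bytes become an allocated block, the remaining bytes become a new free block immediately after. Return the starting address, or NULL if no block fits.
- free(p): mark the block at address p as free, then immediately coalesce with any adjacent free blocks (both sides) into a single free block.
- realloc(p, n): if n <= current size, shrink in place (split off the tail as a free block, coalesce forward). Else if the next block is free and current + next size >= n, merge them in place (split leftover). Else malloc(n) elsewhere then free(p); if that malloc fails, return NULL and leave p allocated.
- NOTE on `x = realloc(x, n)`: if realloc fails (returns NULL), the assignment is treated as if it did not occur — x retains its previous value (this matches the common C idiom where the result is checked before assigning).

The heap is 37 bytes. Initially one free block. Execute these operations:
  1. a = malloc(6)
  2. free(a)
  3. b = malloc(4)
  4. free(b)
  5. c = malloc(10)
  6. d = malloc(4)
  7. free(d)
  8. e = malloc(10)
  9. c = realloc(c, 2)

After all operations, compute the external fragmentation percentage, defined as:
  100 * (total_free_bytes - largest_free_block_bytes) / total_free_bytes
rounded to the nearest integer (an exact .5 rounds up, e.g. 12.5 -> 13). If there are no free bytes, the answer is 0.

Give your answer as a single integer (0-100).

Answer: 32

Derivation:
Op 1: a = malloc(6) -> a = 0; heap: [0-5 ALLOC][6-36 FREE]
Op 2: free(a) -> (freed a); heap: [0-36 FREE]
Op 3: b = malloc(4) -> b = 0; heap: [0-3 ALLOC][4-36 FREE]
Op 4: free(b) -> (freed b); heap: [0-36 FREE]
Op 5: c = malloc(10) -> c = 0; heap: [0-9 ALLOC][10-36 FREE]
Op 6: d = malloc(4) -> d = 10; heap: [0-9 ALLOC][10-13 ALLOC][14-36 FREE]
Op 7: free(d) -> (freed d); heap: [0-9 ALLOC][10-36 FREE]
Op 8: e = malloc(10) -> e = 10; heap: [0-9 ALLOC][10-19 ALLOC][20-36 FREE]
Op 9: c = realloc(c, 2) -> c = 0; heap: [0-1 ALLOC][2-9 FREE][10-19 ALLOC][20-36 FREE]
Free blocks: [8 17] total_free=25 largest=17 -> 100*(25-17)/25 = 800/25 = 32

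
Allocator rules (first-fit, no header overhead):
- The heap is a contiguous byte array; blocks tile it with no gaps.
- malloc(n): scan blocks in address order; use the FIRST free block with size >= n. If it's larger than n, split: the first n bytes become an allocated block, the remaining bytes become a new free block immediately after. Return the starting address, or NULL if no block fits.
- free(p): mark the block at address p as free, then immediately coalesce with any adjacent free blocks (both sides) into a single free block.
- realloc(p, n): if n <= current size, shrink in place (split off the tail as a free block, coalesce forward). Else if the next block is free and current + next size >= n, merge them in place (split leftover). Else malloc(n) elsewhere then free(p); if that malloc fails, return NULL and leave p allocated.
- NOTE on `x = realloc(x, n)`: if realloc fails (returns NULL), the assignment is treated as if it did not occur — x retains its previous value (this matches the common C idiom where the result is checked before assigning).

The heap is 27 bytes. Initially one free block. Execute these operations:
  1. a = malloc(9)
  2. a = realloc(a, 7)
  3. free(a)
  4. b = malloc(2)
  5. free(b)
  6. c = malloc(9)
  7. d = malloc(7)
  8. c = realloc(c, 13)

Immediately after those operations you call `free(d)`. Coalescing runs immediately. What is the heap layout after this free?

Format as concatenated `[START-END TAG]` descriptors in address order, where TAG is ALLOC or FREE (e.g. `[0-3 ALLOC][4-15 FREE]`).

Op 1: a = malloc(9) -> a = 0; heap: [0-8 ALLOC][9-26 FREE]
Op 2: a = realloc(a, 7) -> a = 0; heap: [0-6 ALLOC][7-26 FREE]
Op 3: free(a) -> (freed a); heap: [0-26 FREE]
Op 4: b = malloc(2) -> b = 0; heap: [0-1 ALLOC][2-26 FREE]
Op 5: free(b) -> (freed b); heap: [0-26 FREE]
Op 6: c = malloc(9) -> c = 0; heap: [0-8 ALLOC][9-26 FREE]
Op 7: d = malloc(7) -> d = 9; heap: [0-8 ALLOC][9-15 ALLOC][16-26 FREE]
Op 8: c = realloc(c, 13) -> NULL (c unchanged); heap: [0-8 ALLOC][9-15 ALLOC][16-26 FREE]
free(d): d = 9 -> block [9-15 ALLOC]; mark free, coalesce with adjacent free neighbors -> [0-8 ALLOC][9-26 FREE]

Answer: [0-8 ALLOC][9-26 FREE]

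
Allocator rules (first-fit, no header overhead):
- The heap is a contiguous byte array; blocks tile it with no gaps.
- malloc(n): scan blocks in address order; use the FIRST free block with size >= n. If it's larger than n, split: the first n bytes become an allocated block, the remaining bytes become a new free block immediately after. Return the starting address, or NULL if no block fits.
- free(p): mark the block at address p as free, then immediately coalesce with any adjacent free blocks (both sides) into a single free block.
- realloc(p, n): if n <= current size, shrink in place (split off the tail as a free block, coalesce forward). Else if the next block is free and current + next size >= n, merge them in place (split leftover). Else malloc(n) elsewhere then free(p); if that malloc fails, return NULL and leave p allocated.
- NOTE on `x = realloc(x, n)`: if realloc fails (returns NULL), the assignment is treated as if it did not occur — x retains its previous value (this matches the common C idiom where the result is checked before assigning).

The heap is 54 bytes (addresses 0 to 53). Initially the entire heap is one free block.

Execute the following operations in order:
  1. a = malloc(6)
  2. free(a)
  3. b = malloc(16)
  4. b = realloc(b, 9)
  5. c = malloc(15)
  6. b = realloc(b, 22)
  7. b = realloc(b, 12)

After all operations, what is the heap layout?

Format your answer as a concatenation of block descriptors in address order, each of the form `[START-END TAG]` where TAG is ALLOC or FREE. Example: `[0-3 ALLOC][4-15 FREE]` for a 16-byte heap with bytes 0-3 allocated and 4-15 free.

Op 1: a = malloc(6) -> a = 0; heap: [0-5 ALLOC][6-53 FREE]
Op 2: free(a) -> (freed a); heap: [0-53 FREE]
Op 3: b = malloc(16) -> b = 0; heap: [0-15 ALLOC][16-53 FREE]
Op 4: b = realloc(b, 9) -> b = 0; heap: [0-8 ALLOC][9-53 FREE]
Op 5: c = malloc(15) -> c = 9; heap: [0-8 ALLOC][9-23 ALLOC][24-53 FREE]
Op 6: b = realloc(b, 22) -> b = 24; heap: [0-8 FREE][9-23 ALLOC][24-45 ALLOC][46-53 FREE]
Op 7: b = realloc(b, 12) -> b = 24; heap: [0-8 FREE][9-23 ALLOC][24-35 ALLOC][36-53 FREE]

Answer: [0-8 FREE][9-23 ALLOC][24-35 ALLOC][36-53 FREE]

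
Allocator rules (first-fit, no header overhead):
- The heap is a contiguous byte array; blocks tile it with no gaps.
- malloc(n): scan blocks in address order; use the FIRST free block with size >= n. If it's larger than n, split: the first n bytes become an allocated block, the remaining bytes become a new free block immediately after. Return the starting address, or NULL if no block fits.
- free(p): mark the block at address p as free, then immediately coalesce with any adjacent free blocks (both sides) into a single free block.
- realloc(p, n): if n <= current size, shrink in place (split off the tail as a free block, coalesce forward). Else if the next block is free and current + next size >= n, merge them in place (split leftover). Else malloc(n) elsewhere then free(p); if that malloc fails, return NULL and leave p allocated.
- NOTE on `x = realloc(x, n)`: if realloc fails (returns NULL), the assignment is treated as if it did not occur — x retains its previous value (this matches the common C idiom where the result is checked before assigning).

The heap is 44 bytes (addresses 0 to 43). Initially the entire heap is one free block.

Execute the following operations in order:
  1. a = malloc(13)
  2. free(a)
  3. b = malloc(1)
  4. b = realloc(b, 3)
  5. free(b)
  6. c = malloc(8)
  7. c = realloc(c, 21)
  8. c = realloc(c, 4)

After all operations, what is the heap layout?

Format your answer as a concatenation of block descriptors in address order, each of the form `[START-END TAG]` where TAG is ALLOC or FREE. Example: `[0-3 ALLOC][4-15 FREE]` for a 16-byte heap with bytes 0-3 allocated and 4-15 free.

Answer: [0-3 ALLOC][4-43 FREE]

Derivation:
Op 1: a = malloc(13) -> a = 0; heap: [0-12 ALLOC][13-43 FREE]
Op 2: free(a) -> (freed a); heap: [0-43 FREE]
Op 3: b = malloc(1) -> b = 0; heap: [0-0 ALLOC][1-43 FREE]
Op 4: b = realloc(b, 3) -> b = 0; heap: [0-2 ALLOC][3-43 FREE]
Op 5: free(b) -> (freed b); heap: [0-43 FREE]
Op 6: c = malloc(8) -> c = 0; heap: [0-7 ALLOC][8-43 FREE]
Op 7: c = realloc(c, 21) -> c = 0; heap: [0-20 ALLOC][21-43 FREE]
Op 8: c = realloc(c, 4) -> c = 0; heap: [0-3 ALLOC][4-43 FREE]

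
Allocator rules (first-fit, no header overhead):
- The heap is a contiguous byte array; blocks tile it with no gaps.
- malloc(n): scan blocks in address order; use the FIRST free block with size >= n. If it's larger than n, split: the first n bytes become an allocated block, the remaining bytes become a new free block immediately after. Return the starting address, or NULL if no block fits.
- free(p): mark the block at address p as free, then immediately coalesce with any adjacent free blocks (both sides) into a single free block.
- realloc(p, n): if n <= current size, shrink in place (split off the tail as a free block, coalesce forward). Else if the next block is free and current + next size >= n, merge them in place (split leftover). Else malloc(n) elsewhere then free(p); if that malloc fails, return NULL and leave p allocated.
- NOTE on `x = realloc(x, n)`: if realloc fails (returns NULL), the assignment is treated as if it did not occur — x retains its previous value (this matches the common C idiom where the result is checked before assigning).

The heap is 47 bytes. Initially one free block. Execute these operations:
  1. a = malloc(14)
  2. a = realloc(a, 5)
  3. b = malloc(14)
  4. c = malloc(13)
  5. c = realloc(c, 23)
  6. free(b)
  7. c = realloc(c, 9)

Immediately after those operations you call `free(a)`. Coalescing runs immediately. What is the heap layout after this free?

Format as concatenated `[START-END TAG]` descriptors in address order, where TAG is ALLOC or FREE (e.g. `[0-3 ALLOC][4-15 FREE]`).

Op 1: a = malloc(14) -> a = 0; heap: [0-13 ALLOC][14-46 FREE]
Op 2: a = realloc(a, 5) -> a = 0; heap: [0-4 ALLOC][5-46 FREE]
Op 3: b = malloc(14) -> b = 5; heap: [0-4 ALLOC][5-18 ALLOC][19-46 FREE]
Op 4: c = malloc(13) -> c = 19; heap: [0-4 ALLOC][5-18 ALLOC][19-31 ALLOC][32-46 FREE]
Op 5: c = realloc(c, 23) -> c = 19; heap: [0-4 ALLOC][5-18 ALLOC][19-41 ALLOC][42-46 FREE]
Op 6: free(b) -> (freed b); heap: [0-4 ALLOC][5-18 FREE][19-41 ALLOC][42-46 FREE]
Op 7: c = realloc(c, 9) -> c = 19; heap: [0-4 ALLOC][5-18 FREE][19-27 ALLOC][28-46 FREE]
free(a): a = 0 -> block [0-4 ALLOC]; mark free, coalesce with adjacent free neighbors -> [0-18 FREE][19-27 ALLOC][28-46 FREE]

Answer: [0-18 FREE][19-27 ALLOC][28-46 FREE]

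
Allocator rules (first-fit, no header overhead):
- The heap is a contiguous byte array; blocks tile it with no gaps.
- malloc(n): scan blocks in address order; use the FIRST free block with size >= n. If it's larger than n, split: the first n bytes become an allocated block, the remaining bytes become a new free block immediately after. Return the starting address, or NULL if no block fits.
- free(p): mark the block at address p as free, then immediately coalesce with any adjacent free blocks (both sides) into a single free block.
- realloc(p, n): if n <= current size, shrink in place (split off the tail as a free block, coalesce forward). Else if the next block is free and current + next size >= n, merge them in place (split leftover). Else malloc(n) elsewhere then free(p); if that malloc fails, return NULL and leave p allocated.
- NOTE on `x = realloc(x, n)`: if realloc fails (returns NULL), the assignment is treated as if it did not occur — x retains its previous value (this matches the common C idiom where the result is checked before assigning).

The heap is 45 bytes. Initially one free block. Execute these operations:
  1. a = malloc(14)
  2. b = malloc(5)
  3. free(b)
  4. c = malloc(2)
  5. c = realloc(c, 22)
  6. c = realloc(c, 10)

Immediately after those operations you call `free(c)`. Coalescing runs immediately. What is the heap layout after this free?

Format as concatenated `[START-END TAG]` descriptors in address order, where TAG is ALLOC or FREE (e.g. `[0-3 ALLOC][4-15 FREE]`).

Answer: [0-13 ALLOC][14-44 FREE]

Derivation:
Op 1: a = malloc(14) -> a = 0; heap: [0-13 ALLOC][14-44 FREE]
Op 2: b = malloc(5) -> b = 14; heap: [0-13 ALLOC][14-18 ALLOC][19-44 FREE]
Op 3: free(b) -> (freed b); heap: [0-13 ALLOC][14-44 FREE]
Op 4: c = malloc(2) -> c = 14; heap: [0-13 ALLOC][14-15 ALLOC][16-44 FREE]
Op 5: c = realloc(c, 22) -> c = 14; heap: [0-13 ALLOC][14-35 ALLOC][36-44 FREE]
Op 6: c = realloc(c, 10) -> c = 14; heap: [0-13 ALLOC][14-23 ALLOC][24-44 FREE]
free(c): c = 14 -> block [14-23 ALLOC]; mark free, coalesce with adjacent free neighbors -> [0-13 ALLOC][14-44 FREE]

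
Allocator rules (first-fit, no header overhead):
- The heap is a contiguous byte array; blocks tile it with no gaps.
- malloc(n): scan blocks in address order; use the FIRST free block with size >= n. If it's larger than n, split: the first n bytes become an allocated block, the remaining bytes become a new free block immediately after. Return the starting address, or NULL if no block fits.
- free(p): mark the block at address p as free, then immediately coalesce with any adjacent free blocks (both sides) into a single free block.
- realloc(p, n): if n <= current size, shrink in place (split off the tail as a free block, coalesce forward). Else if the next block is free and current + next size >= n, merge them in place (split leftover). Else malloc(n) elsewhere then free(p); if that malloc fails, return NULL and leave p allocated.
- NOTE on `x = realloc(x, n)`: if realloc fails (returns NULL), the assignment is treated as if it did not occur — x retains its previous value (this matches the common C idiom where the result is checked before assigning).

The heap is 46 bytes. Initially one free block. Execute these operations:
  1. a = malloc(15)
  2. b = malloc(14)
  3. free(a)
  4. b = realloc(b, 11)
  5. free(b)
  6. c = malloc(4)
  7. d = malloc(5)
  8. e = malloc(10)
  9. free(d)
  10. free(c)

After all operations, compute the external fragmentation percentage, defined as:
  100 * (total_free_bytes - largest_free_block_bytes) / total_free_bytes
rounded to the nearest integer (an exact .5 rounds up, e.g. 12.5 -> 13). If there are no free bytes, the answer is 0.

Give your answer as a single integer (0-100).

Answer: 25

Derivation:
Op 1: a = malloc(15) -> a = 0; heap: [0-14 ALLOC][15-45 FREE]
Op 2: b = malloc(14) -> b = 15; heap: [0-14 ALLOC][15-28 ALLOC][29-45 FREE]
Op 3: free(a) -> (freed a); heap: [0-14 FREE][15-28 ALLOC][29-45 FREE]
Op 4: b = realloc(b, 11) -> b = 15; heap: [0-14 FREE][15-25 ALLOC][26-45 FREE]
Op 5: free(b) -> (freed b); heap: [0-45 FREE]
Op 6: c = malloc(4) -> c = 0; heap: [0-3 ALLOC][4-45 FREE]
Op 7: d = malloc(5) -> d = 4; heap: [0-3 ALLOC][4-8 ALLOC][9-45 FREE]
Op 8: e = malloc(10) -> e = 9; heap: [0-3 ALLOC][4-8 ALLOC][9-18 ALLOC][19-45 FREE]
Op 9: free(d) -> (freed d); heap: [0-3 ALLOC][4-8 FREE][9-18 ALLOC][19-45 FREE]
Op 10: free(c) -> (freed c); heap: [0-8 FREE][9-18 ALLOC][19-45 FREE]
Free blocks: [9 27] total_free=36 largest=27 -> 100*(36-27)/36 = 900/36 = 25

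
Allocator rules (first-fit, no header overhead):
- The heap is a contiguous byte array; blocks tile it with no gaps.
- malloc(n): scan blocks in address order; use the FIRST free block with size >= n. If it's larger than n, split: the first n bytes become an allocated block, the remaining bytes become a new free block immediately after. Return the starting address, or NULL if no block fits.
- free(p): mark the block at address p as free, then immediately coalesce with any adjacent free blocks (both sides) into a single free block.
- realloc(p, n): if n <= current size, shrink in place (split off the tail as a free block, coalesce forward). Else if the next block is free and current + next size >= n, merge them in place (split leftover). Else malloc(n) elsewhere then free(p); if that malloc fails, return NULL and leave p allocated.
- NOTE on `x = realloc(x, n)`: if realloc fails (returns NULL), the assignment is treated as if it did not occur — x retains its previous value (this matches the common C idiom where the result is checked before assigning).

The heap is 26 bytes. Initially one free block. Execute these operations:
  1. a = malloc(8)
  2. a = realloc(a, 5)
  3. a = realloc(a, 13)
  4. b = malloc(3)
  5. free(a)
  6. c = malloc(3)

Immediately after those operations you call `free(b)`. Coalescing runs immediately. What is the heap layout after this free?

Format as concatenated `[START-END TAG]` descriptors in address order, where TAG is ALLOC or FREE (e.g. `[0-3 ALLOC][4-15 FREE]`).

Op 1: a = malloc(8) -> a = 0; heap: [0-7 ALLOC][8-25 FREE]
Op 2: a = realloc(a, 5) -> a = 0; heap: [0-4 ALLOC][5-25 FREE]
Op 3: a = realloc(a, 13) -> a = 0; heap: [0-12 ALLOC][13-25 FREE]
Op 4: b = malloc(3) -> b = 13; heap: [0-12 ALLOC][13-15 ALLOC][16-25 FREE]
Op 5: free(a) -> (freed a); heap: [0-12 FREE][13-15 ALLOC][16-25 FREE]
Op 6: c = malloc(3) -> c = 0; heap: [0-2 ALLOC][3-12 FREE][13-15 ALLOC][16-25 FREE]
free(b): b = 13 -> block [13-15 ALLOC]; mark free, coalesce with adjacent free neighbors -> [0-2 ALLOC][3-25 FREE]

Answer: [0-2 ALLOC][3-25 FREE]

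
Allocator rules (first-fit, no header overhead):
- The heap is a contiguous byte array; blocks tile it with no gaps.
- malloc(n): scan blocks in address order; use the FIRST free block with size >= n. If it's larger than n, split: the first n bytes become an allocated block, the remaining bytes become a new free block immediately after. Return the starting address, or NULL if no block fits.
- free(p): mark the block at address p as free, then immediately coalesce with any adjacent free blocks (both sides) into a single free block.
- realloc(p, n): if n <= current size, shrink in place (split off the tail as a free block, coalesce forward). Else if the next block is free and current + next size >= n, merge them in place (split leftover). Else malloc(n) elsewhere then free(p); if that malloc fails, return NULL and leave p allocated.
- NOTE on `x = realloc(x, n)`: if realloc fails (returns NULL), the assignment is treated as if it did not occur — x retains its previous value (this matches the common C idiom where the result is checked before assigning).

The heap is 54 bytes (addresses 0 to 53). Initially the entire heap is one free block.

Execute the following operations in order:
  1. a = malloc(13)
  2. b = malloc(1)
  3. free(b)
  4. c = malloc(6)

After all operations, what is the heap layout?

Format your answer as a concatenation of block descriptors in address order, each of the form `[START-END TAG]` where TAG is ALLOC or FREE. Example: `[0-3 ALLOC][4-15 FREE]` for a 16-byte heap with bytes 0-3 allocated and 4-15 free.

Answer: [0-12 ALLOC][13-18 ALLOC][19-53 FREE]

Derivation:
Op 1: a = malloc(13) -> a = 0; heap: [0-12 ALLOC][13-53 FREE]
Op 2: b = malloc(1) -> b = 13; heap: [0-12 ALLOC][13-13 ALLOC][14-53 FREE]
Op 3: free(b) -> (freed b); heap: [0-12 ALLOC][13-53 FREE]
Op 4: c = malloc(6) -> c = 13; heap: [0-12 ALLOC][13-18 ALLOC][19-53 FREE]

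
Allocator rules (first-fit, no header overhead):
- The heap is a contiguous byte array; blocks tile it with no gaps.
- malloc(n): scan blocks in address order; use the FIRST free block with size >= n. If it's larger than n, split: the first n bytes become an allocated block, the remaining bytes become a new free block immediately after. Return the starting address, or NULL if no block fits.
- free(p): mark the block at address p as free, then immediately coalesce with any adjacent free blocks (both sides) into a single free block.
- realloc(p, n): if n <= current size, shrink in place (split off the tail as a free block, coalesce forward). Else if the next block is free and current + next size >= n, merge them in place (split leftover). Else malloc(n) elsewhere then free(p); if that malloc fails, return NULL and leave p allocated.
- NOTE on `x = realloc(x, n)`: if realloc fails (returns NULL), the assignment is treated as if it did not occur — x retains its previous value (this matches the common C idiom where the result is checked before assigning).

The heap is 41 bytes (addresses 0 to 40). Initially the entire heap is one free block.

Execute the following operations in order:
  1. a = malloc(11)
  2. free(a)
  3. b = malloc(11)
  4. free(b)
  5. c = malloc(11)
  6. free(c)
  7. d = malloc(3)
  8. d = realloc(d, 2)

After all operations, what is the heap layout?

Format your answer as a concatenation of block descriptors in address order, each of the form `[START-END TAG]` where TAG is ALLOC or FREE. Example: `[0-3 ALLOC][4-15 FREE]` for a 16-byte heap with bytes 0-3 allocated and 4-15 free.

Answer: [0-1 ALLOC][2-40 FREE]

Derivation:
Op 1: a = malloc(11) -> a = 0; heap: [0-10 ALLOC][11-40 FREE]
Op 2: free(a) -> (freed a); heap: [0-40 FREE]
Op 3: b = malloc(11) -> b = 0; heap: [0-10 ALLOC][11-40 FREE]
Op 4: free(b) -> (freed b); heap: [0-40 FREE]
Op 5: c = malloc(11) -> c = 0; heap: [0-10 ALLOC][11-40 FREE]
Op 6: free(c) -> (freed c); heap: [0-40 FREE]
Op 7: d = malloc(3) -> d = 0; heap: [0-2 ALLOC][3-40 FREE]
Op 8: d = realloc(d, 2) -> d = 0; heap: [0-1 ALLOC][2-40 FREE]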